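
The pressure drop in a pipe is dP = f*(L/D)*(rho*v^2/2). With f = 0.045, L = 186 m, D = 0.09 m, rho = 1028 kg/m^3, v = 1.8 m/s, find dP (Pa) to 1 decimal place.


dP = f * (L/D) * (rho*v^2/2)
dP = 0.045 * (186/0.09) * (1028*1.8^2/2)
L/D = 2066.66666667
rho*v^2/2 = 1028*3.24/2 = 1665.36
dP = 0.045 * 2066.66666667 * 1665.36
dP = 154878.5 Pa


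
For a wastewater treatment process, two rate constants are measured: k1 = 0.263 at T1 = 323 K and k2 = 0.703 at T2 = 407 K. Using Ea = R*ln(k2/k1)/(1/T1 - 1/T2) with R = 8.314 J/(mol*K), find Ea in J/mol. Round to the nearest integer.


Ea = R * ln(k2/k1) / (1/T1 - 1/T2)
ln(k2/k1) = ln(0.703/0.263) = 0.9832029
1/T1 - 1/T2 = 1/323 - 1/407 = 0.000638972775
Ea = 8.314 * 0.9832029 / 0.000638972775
Ea = 12793 J/mol


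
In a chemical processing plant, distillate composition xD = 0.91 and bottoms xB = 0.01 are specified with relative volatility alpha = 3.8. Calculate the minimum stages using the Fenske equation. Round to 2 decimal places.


N_min = ln((xD*(1-xB))/(xB*(1-xD))) / ln(alpha)
Numerator inside ln: 0.9009 / 0.0009 = 1001.0
ln(1001.0) = 6.908755
ln(alpha) = ln(3.8) = 1.335001
N_min = 6.908755 / 1.335001 = 5.18


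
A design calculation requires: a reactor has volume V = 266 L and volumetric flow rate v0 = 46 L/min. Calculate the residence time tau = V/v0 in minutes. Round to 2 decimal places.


tau = V / v0
tau = 266 / 46
tau = 5.78 min


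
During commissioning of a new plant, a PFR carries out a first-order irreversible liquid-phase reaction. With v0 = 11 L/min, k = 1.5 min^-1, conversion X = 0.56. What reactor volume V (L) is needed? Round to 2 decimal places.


V = (v0/k) * ln(1/(1-X))
V = (11/1.5) * ln(1/(1-0.56))
V = 7.333333 * ln(2.272727)
V = 7.333333 * 0.82098
V = 6.02 L


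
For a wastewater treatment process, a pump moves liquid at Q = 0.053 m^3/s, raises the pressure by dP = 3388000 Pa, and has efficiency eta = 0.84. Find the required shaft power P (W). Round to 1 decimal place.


P = Q * dP / eta
P = 0.053 * 3388000 / 0.84
P = 179564.0 / 0.84
P = 213766.7 W


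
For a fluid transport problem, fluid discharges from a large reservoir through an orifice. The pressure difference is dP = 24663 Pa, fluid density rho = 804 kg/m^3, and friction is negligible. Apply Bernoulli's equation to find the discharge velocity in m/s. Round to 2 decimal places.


v = sqrt(2*dP/rho)
v = sqrt(2*24663/804)
v = sqrt(61.350746)
v = 7.83 m/s


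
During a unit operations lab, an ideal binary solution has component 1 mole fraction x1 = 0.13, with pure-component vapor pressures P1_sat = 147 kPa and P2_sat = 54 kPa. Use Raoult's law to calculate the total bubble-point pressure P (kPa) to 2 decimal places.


P = x1*P1_sat + x2*P2_sat
x2 = 1 - x1 = 1 - 0.13 = 0.87
P = 0.13*147 + 0.87*54
P = 19.11 + 46.98
P = 66.09 kPa


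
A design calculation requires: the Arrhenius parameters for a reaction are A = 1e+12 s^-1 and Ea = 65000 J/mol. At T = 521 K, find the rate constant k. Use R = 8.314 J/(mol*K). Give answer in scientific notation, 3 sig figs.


k = A * exp(-Ea/(R*T))
k = 1e+12 * exp(-65000 / (8.314 * 521))
k = 1e+12 * exp(-15.006023)
k = 3.04e+05


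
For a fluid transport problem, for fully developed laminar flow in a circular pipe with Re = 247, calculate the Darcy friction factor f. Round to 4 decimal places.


f = 64 / Re
f = 64 / 247
f = 0.2591


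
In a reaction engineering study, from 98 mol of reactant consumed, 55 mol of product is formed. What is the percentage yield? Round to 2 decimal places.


Yield = (moles product / moles consumed) * 100%
Yield = (55 / 98) * 100
Yield = 0.5612 * 100
Yield = 56.12%


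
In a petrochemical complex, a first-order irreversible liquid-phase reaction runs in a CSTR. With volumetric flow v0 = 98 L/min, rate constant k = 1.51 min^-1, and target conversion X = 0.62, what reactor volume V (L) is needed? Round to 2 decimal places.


V = v0 * X / (k * (1 - X))
V = 98 * 0.62 / (1.51 * (1 - 0.62))
V = 60.76 / (1.51 * 0.38)
V = 60.76 / 0.5738
V = 105.89 L


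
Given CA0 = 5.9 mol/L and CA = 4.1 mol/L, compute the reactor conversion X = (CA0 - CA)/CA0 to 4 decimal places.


X = (CA0 - CA) / CA0
X = (5.9 - 4.1) / 5.9
X = 1.8 / 5.9
X = 0.3051


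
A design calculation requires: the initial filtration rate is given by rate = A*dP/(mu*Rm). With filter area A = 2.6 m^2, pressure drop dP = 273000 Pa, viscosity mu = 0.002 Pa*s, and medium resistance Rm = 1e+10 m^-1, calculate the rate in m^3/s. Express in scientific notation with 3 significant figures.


rate = A * dP / (mu * Rm)
rate = 2.6 * 273000 / (0.002 * 1e+10)
rate = 709800.0 / 2.000e+07
rate = 3.55e-02 m^3/s


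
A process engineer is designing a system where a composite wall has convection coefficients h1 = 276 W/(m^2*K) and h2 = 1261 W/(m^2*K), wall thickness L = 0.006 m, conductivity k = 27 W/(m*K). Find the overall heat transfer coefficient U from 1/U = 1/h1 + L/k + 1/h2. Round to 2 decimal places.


1/U = 1/h1 + L/k + 1/h2
1/U = 1/276 + 0.006/27 + 1/1261
1/U = 0.0036231884 + 0.0002222222 + 0.0007930214
1/U = 0.004638432
U = 215.59 W/(m^2*K)


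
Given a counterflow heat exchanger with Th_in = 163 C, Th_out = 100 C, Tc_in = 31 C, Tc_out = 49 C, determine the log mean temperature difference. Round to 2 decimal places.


dT1 = Th_in - Tc_out = 163 - 49 = 114
dT2 = Th_out - Tc_in = 100 - 31 = 69
LMTD = (dT1 - dT2) / ln(dT1/dT2)
LMTD = (114 - 69) / ln(114/69)
LMTD = 89.63 K


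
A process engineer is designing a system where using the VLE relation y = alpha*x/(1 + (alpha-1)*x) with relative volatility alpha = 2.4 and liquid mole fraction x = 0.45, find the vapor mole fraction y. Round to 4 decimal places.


y = alpha*x / (1 + (alpha-1)*x)
y = 2.4*0.45 / (1 + (2.4-1)*0.45)
y = 1.08 / (1 + 0.63)
y = 1.08 / 1.63
y = 0.6626


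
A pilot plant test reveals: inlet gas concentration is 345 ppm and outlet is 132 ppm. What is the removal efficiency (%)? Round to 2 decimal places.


Efficiency = (G_in - G_out) / G_in * 100%
Efficiency = (345 - 132) / 345 * 100
Efficiency = 213 / 345 * 100
Efficiency = 61.74%


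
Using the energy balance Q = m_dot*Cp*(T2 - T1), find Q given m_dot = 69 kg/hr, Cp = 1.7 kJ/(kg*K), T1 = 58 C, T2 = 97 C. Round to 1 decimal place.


Q = m_dot * Cp * (T2 - T1)
Q = 69 * 1.7 * (97 - 58)
Q = 69 * 1.7 * 39
Q = 4574.7 kJ/hr


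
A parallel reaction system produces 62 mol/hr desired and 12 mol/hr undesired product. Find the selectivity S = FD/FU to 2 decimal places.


S = desired product rate / undesired product rate
S = 62 / 12
S = 5.17


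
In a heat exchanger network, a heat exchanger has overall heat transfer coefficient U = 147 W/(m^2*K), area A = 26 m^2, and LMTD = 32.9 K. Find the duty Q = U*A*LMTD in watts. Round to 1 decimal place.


Q = U * A * LMTD
Q = 147 * 26 * 32.9
Q = 125743.8 W


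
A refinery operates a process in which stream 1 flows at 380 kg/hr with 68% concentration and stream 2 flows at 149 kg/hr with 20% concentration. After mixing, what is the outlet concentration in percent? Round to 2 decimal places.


Mass balance on solute: F1*x1 + F2*x2 = F3*x3
F3 = F1 + F2 = 380 + 149 = 529 kg/hr
x3 = (F1*x1 + F2*x2)/F3
x3 = (380*0.68 + 149*0.2) / 529
x3 = 54.48%


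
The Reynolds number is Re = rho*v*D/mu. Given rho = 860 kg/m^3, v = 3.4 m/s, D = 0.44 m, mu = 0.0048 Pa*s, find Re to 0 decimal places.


Re = rho * v * D / mu
Re = 860 * 3.4 * 0.44 / 0.0048
Re = 1286.56 / 0.0048
Re = 268033


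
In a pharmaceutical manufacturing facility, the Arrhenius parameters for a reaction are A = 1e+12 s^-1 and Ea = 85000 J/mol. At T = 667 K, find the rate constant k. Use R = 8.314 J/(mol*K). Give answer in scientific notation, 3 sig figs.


k = A * exp(-Ea/(R*T))
k = 1e+12 * exp(-85000 / (8.314 * 667))
k = 1e+12 * exp(-15.327915)
k = 2.20e+05


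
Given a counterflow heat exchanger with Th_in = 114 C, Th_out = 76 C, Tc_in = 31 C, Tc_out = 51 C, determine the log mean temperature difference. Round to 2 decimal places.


dT1 = Th_in - Tc_out = 114 - 51 = 63
dT2 = Th_out - Tc_in = 76 - 31 = 45
LMTD = (dT1 - dT2) / ln(dT1/dT2)
LMTD = (63 - 45) / ln(63/45)
LMTD = 53.50 K


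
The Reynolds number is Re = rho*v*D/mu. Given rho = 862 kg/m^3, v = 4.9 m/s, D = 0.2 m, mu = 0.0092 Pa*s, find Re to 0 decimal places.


Re = rho * v * D / mu
Re = 862 * 4.9 * 0.2 / 0.0092
Re = 844.76 / 0.0092
Re = 91822


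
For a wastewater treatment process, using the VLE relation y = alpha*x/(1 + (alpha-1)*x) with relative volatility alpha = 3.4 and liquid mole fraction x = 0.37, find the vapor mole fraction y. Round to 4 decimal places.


y = alpha*x / (1 + (alpha-1)*x)
y = 3.4*0.37 / (1 + (3.4-1)*0.37)
y = 1.258 / (1 + 0.888)
y = 1.258 / 1.888
y = 0.6663


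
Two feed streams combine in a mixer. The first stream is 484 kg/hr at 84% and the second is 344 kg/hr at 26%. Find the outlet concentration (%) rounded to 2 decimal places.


Mass balance on solute: F1*x1 + F2*x2 = F3*x3
F3 = F1 + F2 = 484 + 344 = 828 kg/hr
x3 = (F1*x1 + F2*x2)/F3
x3 = (484*0.84 + 344*0.26) / 828
x3 = 59.90%


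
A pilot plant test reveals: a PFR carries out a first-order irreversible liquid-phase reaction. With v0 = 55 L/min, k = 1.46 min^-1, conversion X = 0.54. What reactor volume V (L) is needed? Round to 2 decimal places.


V = (v0/k) * ln(1/(1-X))
V = (55/1.46) * ln(1/(1-0.54))
V = 37.671233 * ln(2.173913)
V = 37.671233 * 0.776529
V = 29.25 L


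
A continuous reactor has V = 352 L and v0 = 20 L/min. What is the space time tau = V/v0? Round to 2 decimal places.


tau = V / v0
tau = 352 / 20
tau = 17.60 min


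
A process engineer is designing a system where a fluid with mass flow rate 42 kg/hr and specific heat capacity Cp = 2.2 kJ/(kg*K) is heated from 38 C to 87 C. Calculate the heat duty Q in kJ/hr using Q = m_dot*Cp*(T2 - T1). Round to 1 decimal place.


Q = m_dot * Cp * (T2 - T1)
Q = 42 * 2.2 * (87 - 38)
Q = 42 * 2.2 * 49
Q = 4527.6 kJ/hr


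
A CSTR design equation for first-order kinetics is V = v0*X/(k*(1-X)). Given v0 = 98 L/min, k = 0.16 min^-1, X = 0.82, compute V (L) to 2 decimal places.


V = v0 * X / (k * (1 - X))
V = 98 * 0.82 / (0.16 * (1 - 0.82))
V = 80.36 / (0.16 * 0.18)
V = 80.36 / 0.0288
V = 2790.28 L


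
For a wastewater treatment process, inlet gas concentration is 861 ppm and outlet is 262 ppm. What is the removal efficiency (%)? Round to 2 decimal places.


Efficiency = (G_in - G_out) / G_in * 100%
Efficiency = (861 - 262) / 861 * 100
Efficiency = 599 / 861 * 100
Efficiency = 69.57%


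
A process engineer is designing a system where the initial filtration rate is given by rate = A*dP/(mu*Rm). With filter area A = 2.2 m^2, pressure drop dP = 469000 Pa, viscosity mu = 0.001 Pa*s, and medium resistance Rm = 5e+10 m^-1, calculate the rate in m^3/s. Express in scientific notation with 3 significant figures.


rate = A * dP / (mu * Rm)
rate = 2.2 * 469000 / (0.001 * 5e+10)
rate = 1031800.0 / 5.000e+07
rate = 2.06e-02 m^3/s


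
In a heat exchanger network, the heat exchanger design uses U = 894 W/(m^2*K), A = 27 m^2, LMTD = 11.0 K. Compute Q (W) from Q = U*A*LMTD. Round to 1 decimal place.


Q = U * A * LMTD
Q = 894 * 27 * 11.0
Q = 265518.0 W


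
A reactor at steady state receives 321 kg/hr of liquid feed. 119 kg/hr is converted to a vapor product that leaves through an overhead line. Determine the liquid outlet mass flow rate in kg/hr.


Steady-state mass balance on the main outlet: F_out = F_in - F_removed
F_out = 321 - 119
F_out = 202 kg/hr


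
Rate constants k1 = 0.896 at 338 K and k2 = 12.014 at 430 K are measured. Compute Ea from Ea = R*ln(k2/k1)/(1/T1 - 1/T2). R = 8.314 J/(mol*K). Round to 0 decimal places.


Ea = R * ln(k2/k1) / (1/T1 - 1/T2)
ln(k2/k1) = ln(12.014/0.896) = 2.5958875
1/T1 - 1/T2 = 1/338 - 1/430 = 0.000632998486
Ea = 8.314 * 2.5958875 / 0.000632998486
Ea = 34095 J/mol


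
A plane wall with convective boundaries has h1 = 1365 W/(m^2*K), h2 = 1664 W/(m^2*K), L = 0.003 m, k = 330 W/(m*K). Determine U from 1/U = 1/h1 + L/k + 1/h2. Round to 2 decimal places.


1/U = 1/h1 + L/k + 1/h2
1/U = 1/1365 + 0.003/330 + 1/1664
1/U = 0.0007326007 + 9.0909e-06 + 0.0006009615
1/U = 0.0013426531
U = 744.79 W/(m^2*K)


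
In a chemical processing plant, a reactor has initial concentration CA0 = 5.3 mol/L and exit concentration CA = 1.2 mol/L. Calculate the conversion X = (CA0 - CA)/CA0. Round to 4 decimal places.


X = (CA0 - CA) / CA0
X = (5.3 - 1.2) / 5.3
X = 4.1 / 5.3
X = 0.7736


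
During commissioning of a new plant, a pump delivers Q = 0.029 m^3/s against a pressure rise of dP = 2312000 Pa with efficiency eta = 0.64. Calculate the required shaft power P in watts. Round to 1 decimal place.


P = Q * dP / eta
P = 0.029 * 2312000 / 0.64
P = 67048.0 / 0.64
P = 104762.5 W


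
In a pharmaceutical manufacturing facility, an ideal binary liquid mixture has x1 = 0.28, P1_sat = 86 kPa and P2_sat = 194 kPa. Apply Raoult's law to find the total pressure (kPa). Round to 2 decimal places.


P = x1*P1_sat + x2*P2_sat
x2 = 1 - x1 = 1 - 0.28 = 0.72
P = 0.28*86 + 0.72*194
P = 24.08 + 139.68
P = 163.76 kPa


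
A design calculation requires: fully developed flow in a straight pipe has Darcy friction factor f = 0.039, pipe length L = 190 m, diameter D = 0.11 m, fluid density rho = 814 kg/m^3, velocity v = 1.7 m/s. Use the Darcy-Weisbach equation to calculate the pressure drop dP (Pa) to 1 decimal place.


dP = f * (L/D) * (rho*v^2/2)
dP = 0.039 * (190/0.11) * (814*1.7^2/2)
L/D = 1727.27272727
rho*v^2/2 = 814*2.89/2 = 1176.23
dP = 0.039 * 1727.27272727 * 1176.23
dP = 79235.1 Pa


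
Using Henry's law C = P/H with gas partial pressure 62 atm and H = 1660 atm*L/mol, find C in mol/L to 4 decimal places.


C = P / H
C = 62 / 1660
C = 0.0373 mol/L


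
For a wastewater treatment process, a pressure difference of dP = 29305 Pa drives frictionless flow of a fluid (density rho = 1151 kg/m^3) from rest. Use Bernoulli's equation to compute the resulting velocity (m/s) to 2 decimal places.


v = sqrt(2*dP/rho)
v = sqrt(2*29305/1151)
v = sqrt(50.920938)
v = 7.14 m/s


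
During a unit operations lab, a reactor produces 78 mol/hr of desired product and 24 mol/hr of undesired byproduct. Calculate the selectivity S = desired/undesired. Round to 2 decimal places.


S = desired product rate / undesired product rate
S = 78 / 24
S = 3.25


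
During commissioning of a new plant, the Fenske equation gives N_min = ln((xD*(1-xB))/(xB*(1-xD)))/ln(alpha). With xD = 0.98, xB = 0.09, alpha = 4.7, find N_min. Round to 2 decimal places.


N_min = ln((xD*(1-xB))/(xB*(1-xD))) / ln(alpha)
Numerator inside ln: 0.8918 / 0.0018 = 495.444444
ln(495.444444) = 6.205455
ln(alpha) = ln(4.7) = 1.547563
N_min = 6.205455 / 1.547563 = 4.01


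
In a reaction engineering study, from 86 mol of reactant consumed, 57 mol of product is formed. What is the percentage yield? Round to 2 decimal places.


Yield = (moles product / moles consumed) * 100%
Yield = (57 / 86) * 100
Yield = 0.6628 * 100
Yield = 66.28%


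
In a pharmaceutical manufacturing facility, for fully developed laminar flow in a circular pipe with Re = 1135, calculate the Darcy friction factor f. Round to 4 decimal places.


f = 64 / Re
f = 64 / 1135
f = 0.0564


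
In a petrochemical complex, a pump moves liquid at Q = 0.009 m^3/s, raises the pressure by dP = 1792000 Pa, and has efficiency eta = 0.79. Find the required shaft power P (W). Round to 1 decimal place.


P = Q * dP / eta
P = 0.009 * 1792000 / 0.79
P = 16128.0 / 0.79
P = 20415.2 W


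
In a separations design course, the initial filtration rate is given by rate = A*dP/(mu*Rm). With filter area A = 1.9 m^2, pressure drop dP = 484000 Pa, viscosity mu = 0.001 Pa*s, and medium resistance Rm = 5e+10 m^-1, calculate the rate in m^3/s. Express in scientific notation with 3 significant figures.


rate = A * dP / (mu * Rm)
rate = 1.9 * 484000 / (0.001 * 5e+10)
rate = 919600.0 / 5.000e+07
rate = 1.84e-02 m^3/s


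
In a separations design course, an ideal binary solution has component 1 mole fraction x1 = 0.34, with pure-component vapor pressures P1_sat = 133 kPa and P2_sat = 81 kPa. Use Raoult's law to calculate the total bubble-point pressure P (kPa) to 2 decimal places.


P = x1*P1_sat + x2*P2_sat
x2 = 1 - x1 = 1 - 0.34 = 0.66
P = 0.34*133 + 0.66*81
P = 45.22 + 53.46
P = 98.68 kPa


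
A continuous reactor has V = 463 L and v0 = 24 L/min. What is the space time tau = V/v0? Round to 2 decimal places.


tau = V / v0
tau = 463 / 24
tau = 19.29 min


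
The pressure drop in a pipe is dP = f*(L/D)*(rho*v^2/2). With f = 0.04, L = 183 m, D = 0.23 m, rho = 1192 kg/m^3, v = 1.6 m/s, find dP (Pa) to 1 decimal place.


dP = f * (L/D) * (rho*v^2/2)
dP = 0.04 * (183/0.23) * (1192*1.6^2/2)
L/D = 795.65217391
rho*v^2/2 = 1192*2.56/2 = 1525.76
dP = 0.04 * 795.65217391 * 1525.76
dP = 48559.0 Pa


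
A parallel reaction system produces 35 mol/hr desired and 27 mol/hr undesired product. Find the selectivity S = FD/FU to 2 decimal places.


S = desired product rate / undesired product rate
S = 35 / 27
S = 1.30


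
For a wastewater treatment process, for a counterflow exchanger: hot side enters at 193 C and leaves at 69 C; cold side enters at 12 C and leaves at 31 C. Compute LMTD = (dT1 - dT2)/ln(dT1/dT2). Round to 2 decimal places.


dT1 = Th_in - Tc_out = 193 - 31 = 162
dT2 = Th_out - Tc_in = 69 - 12 = 57
LMTD = (dT1 - dT2) / ln(dT1/dT2)
LMTD = (162 - 57) / ln(162/57)
LMTD = 100.52 K


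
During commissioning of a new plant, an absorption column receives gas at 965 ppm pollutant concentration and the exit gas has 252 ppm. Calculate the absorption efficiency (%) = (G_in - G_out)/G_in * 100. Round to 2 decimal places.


Efficiency = (G_in - G_out) / G_in * 100%
Efficiency = (965 - 252) / 965 * 100
Efficiency = 713 / 965 * 100
Efficiency = 73.89%


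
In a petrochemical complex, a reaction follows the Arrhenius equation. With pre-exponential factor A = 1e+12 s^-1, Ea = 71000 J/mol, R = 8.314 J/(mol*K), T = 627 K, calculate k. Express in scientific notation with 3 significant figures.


k = A * exp(-Ea/(R*T))
k = 1e+12 * exp(-71000 / (8.314 * 627))
k = 1e+12 * exp(-13.620115)
k = 1.22e+06


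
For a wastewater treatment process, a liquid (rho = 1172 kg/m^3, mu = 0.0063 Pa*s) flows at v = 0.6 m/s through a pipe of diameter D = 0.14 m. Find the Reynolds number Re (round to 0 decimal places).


Re = rho * v * D / mu
Re = 1172 * 0.6 * 0.14 / 0.0063
Re = 98.448 / 0.0063
Re = 15627


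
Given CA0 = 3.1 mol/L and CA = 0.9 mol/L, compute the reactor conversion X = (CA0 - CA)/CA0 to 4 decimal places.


X = (CA0 - CA) / CA0
X = (3.1 - 0.9) / 3.1
X = 2.2 / 3.1
X = 0.7097


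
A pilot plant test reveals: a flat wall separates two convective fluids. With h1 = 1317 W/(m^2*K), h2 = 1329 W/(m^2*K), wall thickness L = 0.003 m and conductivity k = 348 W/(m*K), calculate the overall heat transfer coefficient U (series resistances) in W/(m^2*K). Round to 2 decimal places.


1/U = 1/h1 + L/k + 1/h2
1/U = 1/1317 + 0.003/348 + 1/1329
1/U = 0.0007593014 + 8.6207e-06 + 0.0007524454
1/U = 0.0015203675
U = 657.74 W/(m^2*K)


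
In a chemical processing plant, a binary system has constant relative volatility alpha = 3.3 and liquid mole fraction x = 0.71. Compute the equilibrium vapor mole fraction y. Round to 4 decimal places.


y = alpha*x / (1 + (alpha-1)*x)
y = 3.3*0.71 / (1 + (3.3-1)*0.71)
y = 2.343 / (1 + 1.633)
y = 2.343 / 2.633
y = 0.8899


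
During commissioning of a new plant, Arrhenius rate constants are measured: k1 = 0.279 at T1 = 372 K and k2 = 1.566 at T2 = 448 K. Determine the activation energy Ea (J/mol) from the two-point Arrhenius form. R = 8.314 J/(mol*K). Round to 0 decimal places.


Ea = R * ln(k2/k1) / (1/T1 - 1/T2)
ln(k2/k1) = ln(1.566/0.279) = 1.7250681
1/T1 - 1/T2 = 1/372 - 1/448 = 0.000456029186
Ea = 8.314 * 1.7250681 / 0.000456029186
Ea = 31450 J/mol


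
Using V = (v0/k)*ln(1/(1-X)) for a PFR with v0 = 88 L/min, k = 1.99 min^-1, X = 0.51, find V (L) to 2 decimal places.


V = (v0/k) * ln(1/(1-X))
V = (88/1.99) * ln(1/(1-0.51))
V = 44.221106 * ln(2.040816)
V = 44.221106 * 0.71335
V = 31.55 L


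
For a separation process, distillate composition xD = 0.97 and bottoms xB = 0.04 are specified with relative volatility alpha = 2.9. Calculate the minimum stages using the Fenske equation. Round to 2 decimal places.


N_min = ln((xD*(1-xB))/(xB*(1-xD))) / ln(alpha)
Numerator inside ln: 0.9312 / 0.0012 = 776.0
ln(776.0) = 6.654153
ln(alpha) = ln(2.9) = 1.064711
N_min = 6.654153 / 1.064711 = 6.25


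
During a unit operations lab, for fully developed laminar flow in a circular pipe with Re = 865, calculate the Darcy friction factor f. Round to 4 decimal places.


f = 64 / Re
f = 64 / 865
f = 0.0740


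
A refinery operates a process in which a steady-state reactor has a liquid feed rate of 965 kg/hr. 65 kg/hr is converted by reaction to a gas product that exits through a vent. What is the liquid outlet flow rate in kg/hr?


Steady-state mass balance on the main outlet: F_out = F_in - F_removed
F_out = 965 - 65
F_out = 900 kg/hr


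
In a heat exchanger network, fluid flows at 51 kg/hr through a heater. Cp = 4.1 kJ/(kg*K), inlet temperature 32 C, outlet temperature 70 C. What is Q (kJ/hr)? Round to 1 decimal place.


Q = m_dot * Cp * (T2 - T1)
Q = 51 * 4.1 * (70 - 32)
Q = 51 * 4.1 * 38
Q = 7945.8 kJ/hr


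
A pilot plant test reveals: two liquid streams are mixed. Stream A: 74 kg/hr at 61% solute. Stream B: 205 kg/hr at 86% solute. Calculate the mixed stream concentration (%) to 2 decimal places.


Mass balance on solute: F1*x1 + F2*x2 = F3*x3
F3 = F1 + F2 = 74 + 205 = 279 kg/hr
x3 = (F1*x1 + F2*x2)/F3
x3 = (74*0.61 + 205*0.86) / 279
x3 = 79.37%


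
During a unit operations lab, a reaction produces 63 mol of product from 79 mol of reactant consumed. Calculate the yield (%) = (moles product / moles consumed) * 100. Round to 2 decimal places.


Yield = (moles product / moles consumed) * 100%
Yield = (63 / 79) * 100
Yield = 0.7975 * 100
Yield = 79.75%


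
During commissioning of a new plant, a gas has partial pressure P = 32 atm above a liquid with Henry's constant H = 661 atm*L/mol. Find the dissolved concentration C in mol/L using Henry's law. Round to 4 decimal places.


C = P / H
C = 32 / 661
C = 0.0484 mol/L


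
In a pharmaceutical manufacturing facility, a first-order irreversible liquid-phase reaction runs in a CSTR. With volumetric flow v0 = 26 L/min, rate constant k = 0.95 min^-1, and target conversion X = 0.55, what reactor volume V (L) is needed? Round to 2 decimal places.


V = v0 * X / (k * (1 - X))
V = 26 * 0.55 / (0.95 * (1 - 0.55))
V = 14.3 / (0.95 * 0.45)
V = 14.3 / 0.4275
V = 33.45 L


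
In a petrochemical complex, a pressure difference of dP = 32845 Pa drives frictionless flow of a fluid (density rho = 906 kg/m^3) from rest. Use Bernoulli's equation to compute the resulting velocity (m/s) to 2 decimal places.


v = sqrt(2*dP/rho)
v = sqrt(2*32845/906)
v = sqrt(72.505519)
v = 8.52 m/s


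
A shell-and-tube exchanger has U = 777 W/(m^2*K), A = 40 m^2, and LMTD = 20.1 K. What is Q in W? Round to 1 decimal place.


Q = U * A * LMTD
Q = 777 * 40 * 20.1
Q = 624708.0 W


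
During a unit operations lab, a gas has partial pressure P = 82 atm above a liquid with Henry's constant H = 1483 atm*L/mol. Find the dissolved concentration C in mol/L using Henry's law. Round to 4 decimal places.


C = P / H
C = 82 / 1483
C = 0.0553 mol/L


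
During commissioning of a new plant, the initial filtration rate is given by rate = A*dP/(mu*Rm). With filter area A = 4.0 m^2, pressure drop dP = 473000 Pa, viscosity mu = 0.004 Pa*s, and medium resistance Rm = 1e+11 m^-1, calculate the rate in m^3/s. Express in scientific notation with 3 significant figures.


rate = A * dP / (mu * Rm)
rate = 4.0 * 473000 / (0.004 * 1e+11)
rate = 1892000.0 / 4.000e+08
rate = 4.73e-03 m^3/s


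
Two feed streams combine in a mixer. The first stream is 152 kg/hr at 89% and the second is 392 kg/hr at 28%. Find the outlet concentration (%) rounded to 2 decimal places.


Mass balance on solute: F1*x1 + F2*x2 = F3*x3
F3 = F1 + F2 = 152 + 392 = 544 kg/hr
x3 = (F1*x1 + F2*x2)/F3
x3 = (152*0.89 + 392*0.28) / 544
x3 = 45.04%


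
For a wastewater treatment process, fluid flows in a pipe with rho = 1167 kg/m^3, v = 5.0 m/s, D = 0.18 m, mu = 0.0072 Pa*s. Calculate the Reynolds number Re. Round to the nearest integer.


Re = rho * v * D / mu
Re = 1167 * 5.0 * 0.18 / 0.0072
Re = 1050.3 / 0.0072
Re = 145875


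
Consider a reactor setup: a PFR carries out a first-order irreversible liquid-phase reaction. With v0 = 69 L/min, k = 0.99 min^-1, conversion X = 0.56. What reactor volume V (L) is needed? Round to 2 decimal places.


V = (v0/k) * ln(1/(1-X))
V = (69/0.99) * ln(1/(1-0.56))
V = 69.69697 * ln(2.272727)
V = 69.69697 * 0.82098
V = 57.22 L


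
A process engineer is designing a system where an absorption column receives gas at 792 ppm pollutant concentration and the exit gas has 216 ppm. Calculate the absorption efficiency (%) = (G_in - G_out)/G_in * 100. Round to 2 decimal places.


Efficiency = (G_in - G_out) / G_in * 100%
Efficiency = (792 - 216) / 792 * 100
Efficiency = 576 / 792 * 100
Efficiency = 72.73%


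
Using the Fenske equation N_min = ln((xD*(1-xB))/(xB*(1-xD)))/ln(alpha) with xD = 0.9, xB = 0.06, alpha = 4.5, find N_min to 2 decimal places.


N_min = ln((xD*(1-xB))/(xB*(1-xD))) / ln(alpha)
Numerator inside ln: 0.846 / 0.006 = 141.0
ln(141.0) = 4.94876
ln(alpha) = ln(4.5) = 1.504077
N_min = 4.94876 / 1.504077 = 3.29


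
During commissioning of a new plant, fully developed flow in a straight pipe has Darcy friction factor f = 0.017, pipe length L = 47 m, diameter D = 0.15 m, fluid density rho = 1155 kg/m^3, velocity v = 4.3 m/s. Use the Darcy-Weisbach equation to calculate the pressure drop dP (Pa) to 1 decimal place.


dP = f * (L/D) * (rho*v^2/2)
dP = 0.017 * (47/0.15) * (1155*4.3^2/2)
L/D = 313.33333333
rho*v^2/2 = 1155*18.49/2 = 10677.975
dP = 0.017 * 313.33333333 * 10677.975
dP = 56878.0 Pa


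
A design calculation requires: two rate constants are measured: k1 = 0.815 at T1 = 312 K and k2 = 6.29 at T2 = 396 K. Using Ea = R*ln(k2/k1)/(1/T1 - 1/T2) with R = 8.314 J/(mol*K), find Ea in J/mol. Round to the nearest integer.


Ea = R * ln(k2/k1) / (1/T1 - 1/T2)
ln(k2/k1) = ln(6.29/0.815) = 2.0435282
1/T1 - 1/T2 = 1/312 - 1/396 = 0.00067987568
Ea = 8.314 * 2.0435282 / 0.00067987568
Ea = 24990 J/mol


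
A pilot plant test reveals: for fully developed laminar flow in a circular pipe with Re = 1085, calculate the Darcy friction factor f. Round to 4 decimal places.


f = 64 / Re
f = 64 / 1085
f = 0.0590


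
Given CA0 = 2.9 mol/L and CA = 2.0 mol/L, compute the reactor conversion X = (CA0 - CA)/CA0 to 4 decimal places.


X = (CA0 - CA) / CA0
X = (2.9 - 2.0) / 2.9
X = 0.9 / 2.9
X = 0.3103


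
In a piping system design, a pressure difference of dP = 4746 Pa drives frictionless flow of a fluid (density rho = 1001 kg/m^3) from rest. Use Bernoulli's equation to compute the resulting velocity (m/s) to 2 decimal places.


v = sqrt(2*dP/rho)
v = sqrt(2*4746/1001)
v = sqrt(9.482517)
v = 3.08 m/s


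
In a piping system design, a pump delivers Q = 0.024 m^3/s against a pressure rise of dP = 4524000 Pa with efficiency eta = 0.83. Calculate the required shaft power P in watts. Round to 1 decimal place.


P = Q * dP / eta
P = 0.024 * 4524000 / 0.83
P = 108576.0 / 0.83
P = 130814.5 W


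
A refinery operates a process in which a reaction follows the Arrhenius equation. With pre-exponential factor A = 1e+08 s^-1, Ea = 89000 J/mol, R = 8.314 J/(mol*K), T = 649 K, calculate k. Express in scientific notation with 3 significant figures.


k = A * exp(-Ea/(R*T))
k = 1e+08 * exp(-89000 / (8.314 * 649))
k = 1e+08 * exp(-16.494353)
k = 6.86e+00


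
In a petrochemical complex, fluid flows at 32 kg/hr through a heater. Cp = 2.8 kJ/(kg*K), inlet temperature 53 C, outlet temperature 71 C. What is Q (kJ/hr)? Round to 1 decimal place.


Q = m_dot * Cp * (T2 - T1)
Q = 32 * 2.8 * (71 - 53)
Q = 32 * 2.8 * 18
Q = 1612.8 kJ/hr


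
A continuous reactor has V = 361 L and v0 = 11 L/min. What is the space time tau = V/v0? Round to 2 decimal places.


tau = V / v0
tau = 361 / 11
tau = 32.82 min


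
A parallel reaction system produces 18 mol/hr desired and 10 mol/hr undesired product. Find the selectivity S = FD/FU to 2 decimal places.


S = desired product rate / undesired product rate
S = 18 / 10
S = 1.80


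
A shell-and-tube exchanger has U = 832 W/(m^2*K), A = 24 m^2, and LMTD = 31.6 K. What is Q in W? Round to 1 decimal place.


Q = U * A * LMTD
Q = 832 * 24 * 31.6
Q = 630988.8 W


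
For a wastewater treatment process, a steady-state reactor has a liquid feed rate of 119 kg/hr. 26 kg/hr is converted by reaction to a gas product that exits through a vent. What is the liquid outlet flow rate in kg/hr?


Steady-state mass balance on the main outlet: F_out = F_in - F_removed
F_out = 119 - 26
F_out = 93 kg/hr


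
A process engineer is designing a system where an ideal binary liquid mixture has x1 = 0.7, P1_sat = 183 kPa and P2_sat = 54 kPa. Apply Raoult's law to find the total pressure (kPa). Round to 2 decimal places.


P = x1*P1_sat + x2*P2_sat
x2 = 1 - x1 = 1 - 0.7 = 0.3
P = 0.7*183 + 0.3*54
P = 128.1 + 16.2
P = 144.30 kPa


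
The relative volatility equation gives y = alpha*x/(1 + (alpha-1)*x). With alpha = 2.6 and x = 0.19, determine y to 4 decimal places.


y = alpha*x / (1 + (alpha-1)*x)
y = 2.6*0.19 / (1 + (2.6-1)*0.19)
y = 0.494 / (1 + 0.304)
y = 0.494 / 1.304
y = 0.3788


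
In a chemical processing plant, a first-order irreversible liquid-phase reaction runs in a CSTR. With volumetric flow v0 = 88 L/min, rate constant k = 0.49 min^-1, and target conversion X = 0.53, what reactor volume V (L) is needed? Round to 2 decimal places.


V = v0 * X / (k * (1 - X))
V = 88 * 0.53 / (0.49 * (1 - 0.53))
V = 46.64 / (0.49 * 0.47)
V = 46.64 / 0.2303
V = 202.52 L


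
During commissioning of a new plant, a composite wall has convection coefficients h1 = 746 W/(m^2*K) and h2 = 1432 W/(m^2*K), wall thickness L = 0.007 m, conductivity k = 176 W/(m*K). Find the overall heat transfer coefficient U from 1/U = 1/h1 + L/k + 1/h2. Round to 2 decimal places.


1/U = 1/h1 + L/k + 1/h2
1/U = 1/746 + 0.007/176 + 1/1432
1/U = 0.0013404826 + 3.97727e-05 + 0.000698324
1/U = 0.0020785793
U = 481.10 W/(m^2*K)


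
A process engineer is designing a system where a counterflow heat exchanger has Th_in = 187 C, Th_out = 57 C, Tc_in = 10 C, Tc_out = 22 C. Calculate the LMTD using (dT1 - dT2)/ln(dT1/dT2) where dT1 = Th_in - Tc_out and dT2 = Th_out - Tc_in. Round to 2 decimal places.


dT1 = Th_in - Tc_out = 187 - 22 = 165
dT2 = Th_out - Tc_in = 57 - 10 = 47
LMTD = (dT1 - dT2) / ln(dT1/dT2)
LMTD = (165 - 47) / ln(165/47)
LMTD = 93.96 K


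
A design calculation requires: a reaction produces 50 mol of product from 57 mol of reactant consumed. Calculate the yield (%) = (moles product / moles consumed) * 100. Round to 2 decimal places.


Yield = (moles product / moles consumed) * 100%
Yield = (50 / 57) * 100
Yield = 0.8772 * 100
Yield = 87.72%


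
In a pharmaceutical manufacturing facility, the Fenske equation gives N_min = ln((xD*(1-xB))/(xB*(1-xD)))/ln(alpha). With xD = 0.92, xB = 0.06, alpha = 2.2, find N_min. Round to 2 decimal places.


N_min = ln((xD*(1-xB))/(xB*(1-xD))) / ln(alpha)
Numerator inside ln: 0.8648 / 0.0048 = 180.166667
ln(180.166667) = 5.193882
ln(alpha) = ln(2.2) = 0.788457
N_min = 5.193882 / 0.788457 = 6.59


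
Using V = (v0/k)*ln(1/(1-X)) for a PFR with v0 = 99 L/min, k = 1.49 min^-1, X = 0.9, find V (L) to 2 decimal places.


V = (v0/k) * ln(1/(1-X))
V = (99/1.49) * ln(1/(1-0.9))
V = 66.442953 * ln(10.0)
V = 66.442953 * 2.302585
V = 152.99 L


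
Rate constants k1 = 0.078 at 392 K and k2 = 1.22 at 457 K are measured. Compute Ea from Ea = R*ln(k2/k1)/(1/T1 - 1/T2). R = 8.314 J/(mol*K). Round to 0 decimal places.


Ea = R * ln(k2/k1) / (1/T1 - 1/T2)
ln(k2/k1) = ln(1.22/0.078) = 2.7498973
1/T1 - 1/T2 = 1/392 - 1/457 = 0.000362836601
Ea = 8.314 * 2.7498973 / 0.000362836601
Ea = 63011 J/mol


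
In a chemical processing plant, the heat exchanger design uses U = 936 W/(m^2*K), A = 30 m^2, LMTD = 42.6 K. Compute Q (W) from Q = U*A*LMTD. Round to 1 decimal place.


Q = U * A * LMTD
Q = 936 * 30 * 42.6
Q = 1196208.0 W


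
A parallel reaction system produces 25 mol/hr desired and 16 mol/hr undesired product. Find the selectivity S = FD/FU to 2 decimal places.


S = desired product rate / undesired product rate
S = 25 / 16
S = 1.56


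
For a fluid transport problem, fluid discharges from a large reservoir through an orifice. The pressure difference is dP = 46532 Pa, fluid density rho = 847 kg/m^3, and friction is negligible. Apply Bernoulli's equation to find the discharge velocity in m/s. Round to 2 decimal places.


v = sqrt(2*dP/rho)
v = sqrt(2*46532/847)
v = sqrt(109.874852)
v = 10.48 m/s


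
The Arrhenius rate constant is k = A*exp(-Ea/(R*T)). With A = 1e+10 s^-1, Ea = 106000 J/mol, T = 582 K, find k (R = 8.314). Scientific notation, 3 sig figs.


k = A * exp(-Ea/(R*T))
k = 1e+10 * exp(-106000 / (8.314 * 582))
k = 1e+10 * exp(-21.906493)
k = 3.06e+00


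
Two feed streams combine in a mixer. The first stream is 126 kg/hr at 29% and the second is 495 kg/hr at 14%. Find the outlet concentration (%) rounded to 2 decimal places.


Mass balance on solute: F1*x1 + F2*x2 = F3*x3
F3 = F1 + F2 = 126 + 495 = 621 kg/hr
x3 = (F1*x1 + F2*x2)/F3
x3 = (126*0.29 + 495*0.14) / 621
x3 = 17.04%


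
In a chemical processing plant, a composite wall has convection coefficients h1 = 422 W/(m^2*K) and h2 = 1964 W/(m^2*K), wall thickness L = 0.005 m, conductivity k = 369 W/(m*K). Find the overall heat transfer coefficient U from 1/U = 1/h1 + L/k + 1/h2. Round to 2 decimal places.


1/U = 1/h1 + L/k + 1/h2
1/U = 1/422 + 0.005/369 + 1/1964
1/U = 0.0023696682 + 1.35501e-05 + 0.000509165
1/U = 0.0028923833
U = 345.74 W/(m^2*K)


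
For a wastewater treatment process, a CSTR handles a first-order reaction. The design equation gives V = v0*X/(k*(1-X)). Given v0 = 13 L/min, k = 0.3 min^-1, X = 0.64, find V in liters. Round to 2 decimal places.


V = v0 * X / (k * (1 - X))
V = 13 * 0.64 / (0.3 * (1 - 0.64))
V = 8.32 / (0.3 * 0.36)
V = 8.32 / 0.108
V = 77.04 L


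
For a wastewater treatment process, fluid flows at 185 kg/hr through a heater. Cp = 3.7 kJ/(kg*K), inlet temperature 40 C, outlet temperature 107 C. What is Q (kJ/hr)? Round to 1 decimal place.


Q = m_dot * Cp * (T2 - T1)
Q = 185 * 3.7 * (107 - 40)
Q = 185 * 3.7 * 67
Q = 45861.5 kJ/hr


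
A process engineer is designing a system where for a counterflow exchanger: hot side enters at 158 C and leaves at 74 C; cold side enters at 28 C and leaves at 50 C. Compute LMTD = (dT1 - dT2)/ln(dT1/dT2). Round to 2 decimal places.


dT1 = Th_in - Tc_out = 158 - 50 = 108
dT2 = Th_out - Tc_in = 74 - 28 = 46
LMTD = (dT1 - dT2) / ln(dT1/dT2)
LMTD = (108 - 46) / ln(108/46)
LMTD = 72.64 K


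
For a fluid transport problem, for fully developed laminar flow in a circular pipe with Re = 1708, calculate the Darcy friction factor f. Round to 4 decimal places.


f = 64 / Re
f = 64 / 1708
f = 0.0375


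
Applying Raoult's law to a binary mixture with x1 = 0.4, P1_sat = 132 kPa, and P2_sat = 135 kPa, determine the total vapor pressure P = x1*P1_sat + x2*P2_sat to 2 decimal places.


P = x1*P1_sat + x2*P2_sat
x2 = 1 - x1 = 1 - 0.4 = 0.6
P = 0.4*132 + 0.6*135
P = 52.8 + 81.0
P = 133.80 kPa


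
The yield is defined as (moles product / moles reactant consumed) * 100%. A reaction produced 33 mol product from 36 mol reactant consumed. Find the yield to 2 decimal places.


Yield = (moles product / moles consumed) * 100%
Yield = (33 / 36) * 100
Yield = 0.9167 * 100
Yield = 91.67%


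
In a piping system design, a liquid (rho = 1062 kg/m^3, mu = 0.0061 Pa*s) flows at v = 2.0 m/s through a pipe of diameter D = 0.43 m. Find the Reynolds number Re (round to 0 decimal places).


Re = rho * v * D / mu
Re = 1062 * 2.0 * 0.43 / 0.0061
Re = 913.32 / 0.0061
Re = 149725


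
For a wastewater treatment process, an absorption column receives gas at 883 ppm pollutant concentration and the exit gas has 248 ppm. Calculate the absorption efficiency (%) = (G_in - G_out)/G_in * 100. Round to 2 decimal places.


Efficiency = (G_in - G_out) / G_in * 100%
Efficiency = (883 - 248) / 883 * 100
Efficiency = 635 / 883 * 100
Efficiency = 71.91%


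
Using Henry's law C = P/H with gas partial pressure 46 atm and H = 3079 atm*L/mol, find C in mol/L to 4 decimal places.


C = P / H
C = 46 / 3079
C = 0.0149 mol/L


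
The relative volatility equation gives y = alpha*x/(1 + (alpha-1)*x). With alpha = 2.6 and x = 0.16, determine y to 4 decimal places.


y = alpha*x / (1 + (alpha-1)*x)
y = 2.6*0.16 / (1 + (2.6-1)*0.16)
y = 0.416 / (1 + 0.256)
y = 0.416 / 1.256
y = 0.3312


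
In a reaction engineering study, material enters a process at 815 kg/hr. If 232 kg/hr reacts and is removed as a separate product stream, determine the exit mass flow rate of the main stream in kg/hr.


Steady-state mass balance on the main outlet: F_out = F_in - F_removed
F_out = 815 - 232
F_out = 583 kg/hr


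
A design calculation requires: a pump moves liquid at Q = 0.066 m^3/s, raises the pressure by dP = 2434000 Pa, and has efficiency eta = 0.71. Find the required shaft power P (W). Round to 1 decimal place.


P = Q * dP / eta
P = 0.066 * 2434000 / 0.71
P = 160644.0 / 0.71
P = 226259.2 W


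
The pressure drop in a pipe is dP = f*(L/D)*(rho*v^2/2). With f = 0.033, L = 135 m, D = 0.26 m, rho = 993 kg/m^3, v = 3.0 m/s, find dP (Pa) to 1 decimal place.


dP = f * (L/D) * (rho*v^2/2)
dP = 0.033 * (135/0.26) * (993*3.0^2/2)
L/D = 519.23076923
rho*v^2/2 = 993*9.0/2 = 4468.5
dP = 0.033 * 519.23076923 * 4468.5
dP = 76566.0 Pa


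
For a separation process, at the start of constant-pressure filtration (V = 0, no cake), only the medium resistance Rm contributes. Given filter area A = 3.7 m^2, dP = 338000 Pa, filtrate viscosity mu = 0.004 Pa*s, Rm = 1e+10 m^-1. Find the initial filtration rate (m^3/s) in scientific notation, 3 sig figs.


rate = A * dP / (mu * Rm)
rate = 3.7 * 338000 / (0.004 * 1e+10)
rate = 1250600.0 / 4.000e+07
rate = 3.13e-02 m^3/s


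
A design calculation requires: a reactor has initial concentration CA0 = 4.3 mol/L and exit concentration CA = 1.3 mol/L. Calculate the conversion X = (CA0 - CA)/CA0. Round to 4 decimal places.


X = (CA0 - CA) / CA0
X = (4.3 - 1.3) / 4.3
X = 3.0 / 4.3
X = 0.6977


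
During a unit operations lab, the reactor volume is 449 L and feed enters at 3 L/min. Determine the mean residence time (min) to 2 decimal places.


tau = V / v0
tau = 449 / 3
tau = 149.67 min


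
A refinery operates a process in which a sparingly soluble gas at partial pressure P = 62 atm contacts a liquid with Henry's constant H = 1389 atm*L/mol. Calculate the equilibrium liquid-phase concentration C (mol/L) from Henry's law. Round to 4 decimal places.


C = P / H
C = 62 / 1389
C = 0.0446 mol/L


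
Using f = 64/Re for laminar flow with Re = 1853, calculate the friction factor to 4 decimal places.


f = 64 / Re
f = 64 / 1853
f = 0.0345


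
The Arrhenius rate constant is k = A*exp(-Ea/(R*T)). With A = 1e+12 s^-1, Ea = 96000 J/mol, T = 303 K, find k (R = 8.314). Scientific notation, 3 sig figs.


k = A * exp(-Ea/(R*T))
k = 1e+12 * exp(-96000 / (8.314 * 303))
k = 1e+12 * exp(-38.108213)
k = 2.82e-05


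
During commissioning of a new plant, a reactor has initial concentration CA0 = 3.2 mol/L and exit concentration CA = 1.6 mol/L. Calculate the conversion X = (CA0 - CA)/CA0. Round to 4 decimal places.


X = (CA0 - CA) / CA0
X = (3.2 - 1.6) / 3.2
X = 1.6 / 3.2
X = 0.5000
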